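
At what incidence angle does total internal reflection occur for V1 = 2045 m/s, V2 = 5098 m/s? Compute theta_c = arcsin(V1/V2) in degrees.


V1/V2 = 2045/5098 = 0.401138
theta_c = arcsin(0.401138) = 23.6493 degrees

23.6493


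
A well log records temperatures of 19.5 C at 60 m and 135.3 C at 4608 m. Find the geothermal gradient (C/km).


dT = 135.3 - 19.5 = 115.8 C
dz = 4608 - 60 = 4548 m
gradient = dT/dz * 1000 = 115.8/4548 * 1000 = 25.4617 C/km

25.4617


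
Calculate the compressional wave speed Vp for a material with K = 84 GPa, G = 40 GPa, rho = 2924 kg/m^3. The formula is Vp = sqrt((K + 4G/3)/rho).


First compute the effective modulus:
K + 4G/3 = 84e9 + 4*40e9/3 = 137333333333.33 Pa
Then divide by density:
137333333333.33 / 2924 = 46967624.259 Pa/(kg/m^3)
Take the square root:
Vp = sqrt(46967624.259) = 6853.29 m/s

6853.29


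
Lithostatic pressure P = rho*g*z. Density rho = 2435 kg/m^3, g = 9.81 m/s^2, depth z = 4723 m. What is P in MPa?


P = rho * g * z / 1e6
= 2435 * 9.81 * 4723 / 1e6
= 112819954.05 / 1e6
= 112.82 MPa

112.82


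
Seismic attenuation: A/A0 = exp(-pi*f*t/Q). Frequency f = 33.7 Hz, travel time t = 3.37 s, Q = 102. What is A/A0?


pi*f*t/Q = pi*33.7*3.37/102 = 3.497917
A/A0 = exp(-3.497917) = 0.03026

0.03026


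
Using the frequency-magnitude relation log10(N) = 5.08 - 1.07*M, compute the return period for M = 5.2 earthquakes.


log10(N) = 5.08 - 1.07*5.2 = -0.484
N = 10^-0.484 = 0.328095
T = 1/N = 1/0.328095 = 3.0479 years

3.0479


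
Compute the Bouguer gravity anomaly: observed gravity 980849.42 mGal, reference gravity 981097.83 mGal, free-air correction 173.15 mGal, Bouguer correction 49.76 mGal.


BA = g_obs - g_ref + FAC - BC
= 980849.42 - 981097.83 + 173.15 - 49.76
= -125.02 mGal

-125.02


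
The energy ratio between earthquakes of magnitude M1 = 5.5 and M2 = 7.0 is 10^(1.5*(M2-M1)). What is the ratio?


M2 - M1 = 7.0 - 5.5 = 1.5
1.5 * 1.5 = 2.25
ratio = 10^2.25 = 177.83

177.83


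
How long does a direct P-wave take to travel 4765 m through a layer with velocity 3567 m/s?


t = x / V
= 4765 / 3567
= 1.3359 s

1.3359


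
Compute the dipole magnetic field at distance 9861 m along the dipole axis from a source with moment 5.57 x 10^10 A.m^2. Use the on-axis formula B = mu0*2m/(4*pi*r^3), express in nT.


m = 5.57 x 10^10 = 55700000000 A.m^2
2m = 111400000000 A.m^2
r^3 = 9861^3 = 958876944381
B = (4pi*10^-7) * 111400000000 / (4*pi * 958876944381) * 1e9
= 139989.368644 / 12049603056655.91 * 1e9
= 11.6178 nT

11.6178


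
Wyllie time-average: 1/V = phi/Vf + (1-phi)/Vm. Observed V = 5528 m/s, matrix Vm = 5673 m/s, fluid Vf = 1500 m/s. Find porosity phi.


1/V - 1/Vm = 1/5528 - 1/5673 = 4.62e-06
1/Vf - 1/Vm = 1/1500 - 1/5673 = 0.00049039
phi = 4.62e-06 / 0.00049039 = 0.0094

0.0094


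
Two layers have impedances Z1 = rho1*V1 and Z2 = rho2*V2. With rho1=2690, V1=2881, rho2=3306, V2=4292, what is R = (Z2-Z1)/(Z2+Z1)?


Z1 = 2690 * 2881 = 7749890
Z2 = 3306 * 4292 = 14189352
R = (14189352 - 7749890) / (14189352 + 7749890) = 6439462 / 21939242 = 0.2935

0.2935


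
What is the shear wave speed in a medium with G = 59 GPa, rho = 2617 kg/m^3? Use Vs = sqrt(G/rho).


Convert G to Pa: G = 59e9 Pa
Compute G/rho = 59e9 / 2617 = 22544898.739
Vs = sqrt(22544898.739) = 4748.15 m/s

4748.15


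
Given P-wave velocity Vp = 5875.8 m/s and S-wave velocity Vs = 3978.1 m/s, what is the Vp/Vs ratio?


Vp/Vs = 5875.8 / 3978.1
= 1.477

1.477


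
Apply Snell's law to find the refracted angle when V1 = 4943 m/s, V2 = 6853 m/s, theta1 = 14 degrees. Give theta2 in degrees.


sin(theta1) = sin(14 deg) = 0.241922
sin(theta2) = V2/V1 * sin(theta1) = 6853/4943 * 0.241922 = 0.335402
theta2 = arcsin(0.335402) = 19.597 degrees

19.597


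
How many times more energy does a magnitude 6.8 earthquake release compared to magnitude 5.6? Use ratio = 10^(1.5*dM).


M2 - M1 = 6.8 - 5.6 = 1.2
1.5 * 1.2 = 1.8
ratio = 10^1.8 = 63.1

63.1


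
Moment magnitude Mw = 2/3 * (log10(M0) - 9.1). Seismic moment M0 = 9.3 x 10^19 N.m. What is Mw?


log10(M0) = log10(9.3 x 10^19) = 19.9685
Mw = 2/3 * (19.9685 - 9.1)
= 2/3 * 10.8685
= 7.25

7.25


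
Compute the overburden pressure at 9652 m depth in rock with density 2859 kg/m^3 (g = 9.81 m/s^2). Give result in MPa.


P = rho * g * z / 1e6
= 2859 * 9.81 * 9652 / 1e6
= 270707617.08 / 1e6
= 270.7076 MPa

270.7076


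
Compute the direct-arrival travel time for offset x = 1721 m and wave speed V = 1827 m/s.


t = x / V
= 1721 / 1827
= 0.942 s

0.942


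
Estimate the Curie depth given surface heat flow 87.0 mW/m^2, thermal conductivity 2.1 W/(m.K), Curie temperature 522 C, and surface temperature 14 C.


T_Curie - T_surf = 522 - 14 = 508 C
Convert q to W/m^2: 87.0 mW/m^2 = 0.087 W/m^2
d = 508 * 2.1 / 0.087 = 12262.07 m

12262.07


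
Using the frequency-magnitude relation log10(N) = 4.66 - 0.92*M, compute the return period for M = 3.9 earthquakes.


log10(N) = 4.66 - 0.92*3.9 = 1.072
N = 10^1.072 = 11.803206
T = 1/N = 1/11.803206 = 0.0847 years

0.0847


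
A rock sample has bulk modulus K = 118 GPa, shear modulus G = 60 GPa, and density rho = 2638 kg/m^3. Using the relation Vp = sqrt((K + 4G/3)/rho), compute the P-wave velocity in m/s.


First compute the effective modulus:
K + 4G/3 = 118e9 + 4*60e9/3 = 198000000000.0 Pa
Then divide by density:
198000000000.0 / 2638 = 75056861.2585 Pa/(kg/m^3)
Take the square root:
Vp = sqrt(75056861.2585) = 8663.54 m/s

8663.54


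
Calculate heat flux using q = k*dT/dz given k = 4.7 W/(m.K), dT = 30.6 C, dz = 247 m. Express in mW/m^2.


q = k * dT / dz * 1000
= 4.7 * 30.6 / 247 * 1000
= 0.582267 * 1000
= 582.2672 mW/m^2

582.2672


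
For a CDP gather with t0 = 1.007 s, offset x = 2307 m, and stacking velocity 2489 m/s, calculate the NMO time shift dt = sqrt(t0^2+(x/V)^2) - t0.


x/Vnmo = 2307/2489 = 0.926878
(x/Vnmo)^2 = 0.859103
t0^2 = 1.014049
sqrt(1.014049 + 0.859103) = 1.368632
dt = 1.368632 - 1.007 = 0.361632

0.361632


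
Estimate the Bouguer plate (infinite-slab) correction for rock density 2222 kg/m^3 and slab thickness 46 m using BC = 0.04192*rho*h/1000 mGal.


BC = 0.04192 * rho * h / 1000
= 0.04192 * 2222 * 46 / 1000
= 4.2847 mGal

4.2847


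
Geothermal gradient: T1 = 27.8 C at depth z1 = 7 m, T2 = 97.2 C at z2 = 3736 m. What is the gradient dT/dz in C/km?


dT = 97.2 - 27.8 = 69.4 C
dz = 3736 - 7 = 3729 m
gradient = dT/dz * 1000 = 69.4/3729 * 1000 = 18.6109 C/km

18.6109


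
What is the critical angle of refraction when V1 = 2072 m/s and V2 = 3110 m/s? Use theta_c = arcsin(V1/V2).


V1/V2 = 2072/3110 = 0.666238
theta_c = arcsin(0.666238) = 41.7774 degrees

41.7774


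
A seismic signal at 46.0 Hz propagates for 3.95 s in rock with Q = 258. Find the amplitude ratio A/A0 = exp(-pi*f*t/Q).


pi*f*t/Q = pi*46.0*3.95/258 = 2.212509
A/A0 = exp(-2.212509) = 0.109426

0.109426


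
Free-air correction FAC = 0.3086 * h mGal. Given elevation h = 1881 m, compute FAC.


FAC = 0.3086 * h
= 0.3086 * 1881
= 580.4766 mGal

580.4766


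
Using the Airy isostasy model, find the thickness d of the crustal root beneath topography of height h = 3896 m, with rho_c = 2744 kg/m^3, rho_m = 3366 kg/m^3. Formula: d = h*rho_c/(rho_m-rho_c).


rho_m - rho_c = 3366 - 2744 = 622
d = 3896 * 2744 / 622
= 10690624 / 622
= 17187.5 m

17187.5


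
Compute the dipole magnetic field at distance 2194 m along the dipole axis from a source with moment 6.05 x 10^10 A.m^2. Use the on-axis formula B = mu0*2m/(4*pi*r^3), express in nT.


m = 6.05 x 10^10 = 60500000000 A.m^2
2m = 121000000000 A.m^2
r^3 = 2194^3 = 10561117384
B = (4pi*10^-7) * 121000000000 / (4*pi * 10561117384) * 1e9
= 152053.084434 / 132714915149.1 * 1e9
= 1145.7121 nT

1145.7121


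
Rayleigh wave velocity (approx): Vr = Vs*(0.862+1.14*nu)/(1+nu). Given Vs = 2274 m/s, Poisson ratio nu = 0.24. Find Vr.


Numerator factor = 0.862 + 1.14*0.24 = 1.1356
Denominator = 1 + 0.24 = 1.24
Vr = 2274 * 1.1356 / 1.24 = 2082.54 m/s

2082.54


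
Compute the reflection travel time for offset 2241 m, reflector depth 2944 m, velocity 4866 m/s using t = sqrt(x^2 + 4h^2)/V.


x^2 + 4h^2 = 2241^2 + 4*2944^2 = 5022081 + 34668544 = 39690625
sqrt(39690625) = 6300.0496
t = 6300.0496 / 4866 = 1.2947 s

1.2947


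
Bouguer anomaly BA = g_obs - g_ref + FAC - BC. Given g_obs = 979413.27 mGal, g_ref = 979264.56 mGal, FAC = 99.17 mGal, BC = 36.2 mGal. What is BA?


BA = g_obs - g_ref + FAC - BC
= 979413.27 - 979264.56 + 99.17 - 36.2
= 211.68 mGal

211.68


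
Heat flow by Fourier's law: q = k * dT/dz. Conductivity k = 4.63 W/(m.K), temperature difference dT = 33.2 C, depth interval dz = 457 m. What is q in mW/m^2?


q = k * dT / dz * 1000
= 4.63 * 33.2 / 457 * 1000
= 0.336359 * 1000
= 336.3589 mW/m^2

336.3589


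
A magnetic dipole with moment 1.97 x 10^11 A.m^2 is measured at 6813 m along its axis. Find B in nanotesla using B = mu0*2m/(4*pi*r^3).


m = 1.97 x 10^11 = 197000000000 A.m^2
2m = 394000000000 A.m^2
r^3 = 6813^3 = 316238809797
B = (4pi*10^-7) * 394000000000 / (4*pi * 316238809797) * 1e9
= 495115.002206 / 3973974086552.94 * 1e9
= 124.5894 nT

124.5894


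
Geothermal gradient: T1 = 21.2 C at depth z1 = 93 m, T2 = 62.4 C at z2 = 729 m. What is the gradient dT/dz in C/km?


dT = 62.4 - 21.2 = 41.2 C
dz = 729 - 93 = 636 m
gradient = dT/dz * 1000 = 41.2/636 * 1000 = 64.7799 C/km

64.7799


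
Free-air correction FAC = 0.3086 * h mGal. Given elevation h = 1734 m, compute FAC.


FAC = 0.3086 * h
= 0.3086 * 1734
= 535.1124 mGal

535.1124


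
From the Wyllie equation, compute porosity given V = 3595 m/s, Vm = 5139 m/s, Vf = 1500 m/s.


1/V - 1/Vm = 1/3595 - 1/5139 = 8.357e-05
1/Vf - 1/Vm = 1/1500 - 1/5139 = 0.00047208
phi = 8.357e-05 / 0.00047208 = 0.177

0.177


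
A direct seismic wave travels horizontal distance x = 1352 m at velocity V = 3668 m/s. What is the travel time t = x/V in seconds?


t = x / V
= 1352 / 3668
= 0.3686 s

0.3686


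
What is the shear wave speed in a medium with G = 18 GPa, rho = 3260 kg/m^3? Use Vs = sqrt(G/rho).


Convert G to Pa: G = 18e9 Pa
Compute G/rho = 18e9 / 3260 = 5521472.3926
Vs = sqrt(5521472.3926) = 2349.78 m/s

2349.78


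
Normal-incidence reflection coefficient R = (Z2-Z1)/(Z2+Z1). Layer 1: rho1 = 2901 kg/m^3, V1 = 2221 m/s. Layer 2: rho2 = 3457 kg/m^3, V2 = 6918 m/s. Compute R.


Z1 = 2901 * 2221 = 6443121
Z2 = 3457 * 6918 = 23915526
R = (23915526 - 6443121) / (23915526 + 6443121) = 17472405 / 30358647 = 0.5755

0.5755


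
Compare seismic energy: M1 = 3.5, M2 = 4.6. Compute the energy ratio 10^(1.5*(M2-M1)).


M2 - M1 = 4.6 - 3.5 = 1.1
1.5 * 1.1 = 1.65
ratio = 10^1.65 = 44.67

44.67


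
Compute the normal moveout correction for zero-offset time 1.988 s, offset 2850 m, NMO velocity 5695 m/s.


x/Vnmo = 2850/5695 = 0.500439
(x/Vnmo)^2 = 0.250439
t0^2 = 3.952144
sqrt(3.952144 + 0.250439) = 2.05002
dt = 2.05002 - 1.988 = 0.06202

0.06202


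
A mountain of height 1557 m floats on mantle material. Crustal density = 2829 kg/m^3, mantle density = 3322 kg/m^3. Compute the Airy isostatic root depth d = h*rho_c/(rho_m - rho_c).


rho_m - rho_c = 3322 - 2829 = 493
d = 1557 * 2829 / 493
= 4404753 / 493
= 8934.59 m

8934.59


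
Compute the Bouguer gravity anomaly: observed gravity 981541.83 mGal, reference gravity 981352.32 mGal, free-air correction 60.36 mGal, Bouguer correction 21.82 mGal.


BA = g_obs - g_ref + FAC - BC
= 981541.83 - 981352.32 + 60.36 - 21.82
= 228.05 mGal

228.05


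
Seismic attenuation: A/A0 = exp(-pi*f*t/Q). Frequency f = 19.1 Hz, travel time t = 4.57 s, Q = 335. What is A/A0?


pi*f*t/Q = pi*19.1*4.57/335 = 0.818568
A/A0 = exp(-0.818568) = 0.441063

0.441063


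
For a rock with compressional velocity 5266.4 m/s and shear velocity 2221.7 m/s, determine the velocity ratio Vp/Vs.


Vp/Vs = 5266.4 / 2221.7
= 2.3704

2.3704


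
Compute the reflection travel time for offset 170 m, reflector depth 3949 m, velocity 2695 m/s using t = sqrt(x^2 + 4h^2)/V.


x^2 + 4h^2 = 170^2 + 4*3949^2 = 28900 + 62378404 = 62407304
sqrt(62407304) = 7899.8294
t = 7899.8294 / 2695 = 2.9313 s

2.9313


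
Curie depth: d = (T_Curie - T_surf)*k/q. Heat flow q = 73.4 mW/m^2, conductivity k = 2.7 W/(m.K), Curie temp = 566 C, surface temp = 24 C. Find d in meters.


T_Curie - T_surf = 566 - 24 = 542 C
Convert q to W/m^2: 73.4 mW/m^2 = 0.0734 W/m^2
d = 542 * 2.7 / 0.0734 = 19937.33 m

19937.33


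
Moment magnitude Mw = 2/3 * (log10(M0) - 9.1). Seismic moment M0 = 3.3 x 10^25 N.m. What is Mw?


log10(M0) = log10(3.3 x 10^25) = 25.5185
Mw = 2/3 * (25.5185 - 9.1)
= 2/3 * 16.4185
= 10.95

10.95


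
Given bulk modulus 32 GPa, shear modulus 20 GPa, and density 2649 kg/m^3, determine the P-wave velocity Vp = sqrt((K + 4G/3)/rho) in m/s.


First compute the effective modulus:
K + 4G/3 = 32e9 + 4*20e9/3 = 58666666666.67 Pa
Then divide by density:
58666666666.67 / 2649 = 22146722.0335 Pa/(kg/m^3)
Take the square root:
Vp = sqrt(22146722.0335) = 4706.03 m/s

4706.03


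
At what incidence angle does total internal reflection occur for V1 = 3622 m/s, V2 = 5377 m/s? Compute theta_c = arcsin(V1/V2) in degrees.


V1/V2 = 3622/5377 = 0.67361
theta_c = arcsin(0.67361) = 42.3463 degrees

42.3463


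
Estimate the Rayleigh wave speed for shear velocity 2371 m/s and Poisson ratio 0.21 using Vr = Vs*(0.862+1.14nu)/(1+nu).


Numerator factor = 0.862 + 1.14*0.21 = 1.1014
Denominator = 1 + 0.21 = 1.21
Vr = 2371 * 1.1014 / 1.21 = 2158.2 m/s

2158.2


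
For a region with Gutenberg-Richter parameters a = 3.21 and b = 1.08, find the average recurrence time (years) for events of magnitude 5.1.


log10(N) = 3.21 - 1.08*5.1 = -2.298
N = 10^-2.298 = 0.005035
T = 1/N = 1/0.005035 = 198.6095 years

198.6095


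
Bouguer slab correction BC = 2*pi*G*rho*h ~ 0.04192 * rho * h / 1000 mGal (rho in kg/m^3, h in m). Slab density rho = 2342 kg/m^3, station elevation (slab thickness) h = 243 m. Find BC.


BC = 0.04192 * rho * h / 1000
= 0.04192 * 2342 * 243 / 1000
= 23.8569 mGal

23.8569


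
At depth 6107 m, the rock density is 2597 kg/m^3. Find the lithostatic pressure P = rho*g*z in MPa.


P = rho * g * z / 1e6
= 2597 * 9.81 * 6107 / 1e6
= 155585412.99 / 1e6
= 155.5854 MPa

155.5854


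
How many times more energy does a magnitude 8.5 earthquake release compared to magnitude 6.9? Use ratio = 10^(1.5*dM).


M2 - M1 = 8.5 - 6.9 = 1.6
1.5 * 1.6 = 2.4
ratio = 10^2.4 = 251.19

251.19


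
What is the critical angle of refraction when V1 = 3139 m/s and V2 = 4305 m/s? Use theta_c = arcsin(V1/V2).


V1/V2 = 3139/4305 = 0.729152
theta_c = arcsin(0.729152) = 46.8154 degrees

46.8154


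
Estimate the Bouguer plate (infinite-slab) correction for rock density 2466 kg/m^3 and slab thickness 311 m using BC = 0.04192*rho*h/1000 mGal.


BC = 0.04192 * rho * h / 1000
= 0.04192 * 2466 * 311 / 1000
= 32.1495 mGal

32.1495


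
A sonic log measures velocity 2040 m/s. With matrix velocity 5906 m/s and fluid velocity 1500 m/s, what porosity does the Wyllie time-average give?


1/V - 1/Vm = 1/2040 - 1/5906 = 0.00032088
1/Vf - 1/Vm = 1/1500 - 1/5906 = 0.00049735
phi = 0.00032088 / 0.00049735 = 0.6452

0.6452


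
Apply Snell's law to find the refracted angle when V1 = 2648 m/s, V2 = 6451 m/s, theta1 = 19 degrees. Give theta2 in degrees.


sin(theta1) = sin(19 deg) = 0.325568
sin(theta2) = V2/V1 * sin(theta1) = 6451/2648 * 0.325568 = 0.793142
theta2 = arcsin(0.793142) = 52.4801 degrees

52.4801


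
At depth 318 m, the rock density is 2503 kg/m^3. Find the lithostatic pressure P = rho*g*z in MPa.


P = rho * g * z / 1e6
= 2503 * 9.81 * 318 / 1e6
= 7808308.74 / 1e6
= 7.8083 MPa

7.8083


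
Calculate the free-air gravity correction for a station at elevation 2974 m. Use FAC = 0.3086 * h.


FAC = 0.3086 * h
= 0.3086 * 2974
= 917.7764 mGal

917.7764


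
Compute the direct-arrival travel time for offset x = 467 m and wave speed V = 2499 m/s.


t = x / V
= 467 / 2499
= 0.1869 s

0.1869


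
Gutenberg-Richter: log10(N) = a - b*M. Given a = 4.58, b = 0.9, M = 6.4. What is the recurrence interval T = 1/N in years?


log10(N) = 4.58 - 0.9*6.4 = -1.18
N = 10^-1.18 = 0.066069
T = 1/N = 1/0.066069 = 15.1356 years

15.1356


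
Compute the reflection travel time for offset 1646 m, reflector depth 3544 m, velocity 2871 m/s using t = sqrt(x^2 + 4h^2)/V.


x^2 + 4h^2 = 1646^2 + 4*3544^2 = 2709316 + 50239744 = 52949060
sqrt(52949060) = 7276.6105
t = 7276.6105 / 2871 = 2.5345 s

2.5345


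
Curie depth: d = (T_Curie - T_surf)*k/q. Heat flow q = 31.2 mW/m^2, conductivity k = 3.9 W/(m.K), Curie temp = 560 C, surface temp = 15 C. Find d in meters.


T_Curie - T_surf = 560 - 15 = 545 C
Convert q to W/m^2: 31.2 mW/m^2 = 0.0312 W/m^2
d = 545 * 3.9 / 0.0312 = 68125.0 m

68125.0


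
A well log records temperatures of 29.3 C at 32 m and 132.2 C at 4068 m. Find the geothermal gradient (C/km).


dT = 132.2 - 29.3 = 102.9 C
dz = 4068 - 32 = 4036 m
gradient = dT/dz * 1000 = 102.9/4036 * 1000 = 25.4955 C/km

25.4955


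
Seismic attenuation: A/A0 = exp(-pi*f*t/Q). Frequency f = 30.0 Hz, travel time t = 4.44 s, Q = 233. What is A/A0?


pi*f*t/Q = pi*30.0*4.44/233 = 1.795966
A/A0 = exp(-1.795966) = 0.165967

0.165967


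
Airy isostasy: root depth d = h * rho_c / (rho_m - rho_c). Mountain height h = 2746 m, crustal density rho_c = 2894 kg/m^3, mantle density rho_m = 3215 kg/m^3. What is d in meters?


rho_m - rho_c = 3215 - 2894 = 321
d = 2746 * 2894 / 321
= 7946924 / 321
= 24756.77 m

24756.77


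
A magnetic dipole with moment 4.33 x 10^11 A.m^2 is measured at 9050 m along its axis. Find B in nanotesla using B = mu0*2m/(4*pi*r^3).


m = 4.33 x 10^11 = 433000000000 A.m^2
2m = 866000000000 A.m^2
r^3 = 9050^3 = 741217625000
B = (4pi*10^-7) * 866000000000 / (4*pi * 741217625000) * 1e9
= 1088247.695204 / 9314415381645.1 * 1e9
= 116.8348 nT

116.8348


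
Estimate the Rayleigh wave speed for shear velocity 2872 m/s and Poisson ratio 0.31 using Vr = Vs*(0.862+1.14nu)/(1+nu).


Numerator factor = 0.862 + 1.14*0.31 = 1.2154
Denominator = 1 + 0.31 = 1.31
Vr = 2872 * 1.2154 / 1.31 = 2664.6 m/s

2664.6


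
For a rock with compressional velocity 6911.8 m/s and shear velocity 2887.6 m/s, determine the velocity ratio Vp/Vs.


Vp/Vs = 6911.8 / 2887.6
= 2.3936

2.3936


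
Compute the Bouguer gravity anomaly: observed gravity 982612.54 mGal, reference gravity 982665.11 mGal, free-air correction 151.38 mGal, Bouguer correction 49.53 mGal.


BA = g_obs - g_ref + FAC - BC
= 982612.54 - 982665.11 + 151.38 - 49.53
= 49.28 mGal

49.28


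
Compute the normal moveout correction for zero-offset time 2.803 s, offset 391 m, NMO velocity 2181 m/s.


x/Vnmo = 391/2181 = 0.179276
(x/Vnmo)^2 = 0.03214
t0^2 = 7.856809
sqrt(7.856809 + 0.03214) = 2.808727
dt = 2.808727 - 2.803 = 0.005727

0.005727


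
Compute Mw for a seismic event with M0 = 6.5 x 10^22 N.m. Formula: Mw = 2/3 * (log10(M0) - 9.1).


log10(M0) = log10(6.5 x 10^22) = 22.8129
Mw = 2/3 * (22.8129 - 9.1)
= 2/3 * 13.7129
= 9.14

9.14


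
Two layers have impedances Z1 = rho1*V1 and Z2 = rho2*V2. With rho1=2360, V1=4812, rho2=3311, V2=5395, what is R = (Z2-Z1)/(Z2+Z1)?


Z1 = 2360 * 4812 = 11356320
Z2 = 3311 * 5395 = 17862845
R = (17862845 - 11356320) / (17862845 + 11356320) = 6506525 / 29219165 = 0.2227

0.2227


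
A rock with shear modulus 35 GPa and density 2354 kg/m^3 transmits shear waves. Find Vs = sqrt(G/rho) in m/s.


Convert G to Pa: G = 35e9 Pa
Compute G/rho = 35e9 / 2354 = 14868309.2608
Vs = sqrt(14868309.2608) = 3855.94 m/s

3855.94


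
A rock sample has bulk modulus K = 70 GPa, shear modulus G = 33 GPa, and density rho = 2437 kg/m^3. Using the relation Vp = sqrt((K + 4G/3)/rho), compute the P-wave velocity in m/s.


First compute the effective modulus:
K + 4G/3 = 70e9 + 4*33e9/3 = 114000000000.0 Pa
Then divide by density:
114000000000.0 / 2437 = 46778826.4259 Pa/(kg/m^3)
Take the square root:
Vp = sqrt(46778826.4259) = 6839.5 m/s

6839.5


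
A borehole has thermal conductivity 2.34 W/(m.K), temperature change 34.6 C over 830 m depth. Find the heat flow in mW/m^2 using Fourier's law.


q = k * dT / dz * 1000
= 2.34 * 34.6 / 830 * 1000
= 0.097547 * 1000
= 97.547 mW/m^2

97.547


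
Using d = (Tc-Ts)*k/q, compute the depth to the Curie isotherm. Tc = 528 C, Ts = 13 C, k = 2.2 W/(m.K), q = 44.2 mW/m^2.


T_Curie - T_surf = 528 - 13 = 515 C
Convert q to W/m^2: 44.2 mW/m^2 = 0.0442 W/m^2
d = 515 * 2.2 / 0.0442 = 25633.48 m

25633.48


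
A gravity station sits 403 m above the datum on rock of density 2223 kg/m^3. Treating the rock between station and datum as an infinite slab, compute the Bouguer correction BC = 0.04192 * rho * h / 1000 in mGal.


BC = 0.04192 * rho * h / 1000
= 0.04192 * 2223 * 403 / 1000
= 37.5548 mGal

37.5548


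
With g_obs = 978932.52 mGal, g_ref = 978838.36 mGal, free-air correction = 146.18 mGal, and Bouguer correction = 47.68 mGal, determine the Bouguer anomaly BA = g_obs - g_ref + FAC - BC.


BA = g_obs - g_ref + FAC - BC
= 978932.52 - 978838.36 + 146.18 - 47.68
= 192.66 mGal

192.66


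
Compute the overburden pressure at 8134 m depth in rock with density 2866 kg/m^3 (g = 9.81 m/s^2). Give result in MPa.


P = rho * g * z / 1e6
= 2866 * 9.81 * 8134 / 1e6
= 228691151.64 / 1e6
= 228.6912 MPa

228.6912


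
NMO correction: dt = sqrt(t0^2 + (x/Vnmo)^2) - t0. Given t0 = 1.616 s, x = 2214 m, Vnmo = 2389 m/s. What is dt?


x/Vnmo = 2214/2389 = 0.926748
(x/Vnmo)^2 = 0.858861
t0^2 = 2.611456
sqrt(2.611456 + 0.858861) = 1.862879
dt = 1.862879 - 1.616 = 0.246879

0.246879


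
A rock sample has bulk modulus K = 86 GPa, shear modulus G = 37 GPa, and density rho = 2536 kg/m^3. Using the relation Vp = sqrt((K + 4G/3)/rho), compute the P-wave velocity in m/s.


First compute the effective modulus:
K + 4G/3 = 86e9 + 4*37e9/3 = 135333333333.33 Pa
Then divide by density:
135333333333.33 / 2536 = 53364879.0747 Pa/(kg/m^3)
Take the square root:
Vp = sqrt(53364879.0747) = 7305.13 m/s

7305.13


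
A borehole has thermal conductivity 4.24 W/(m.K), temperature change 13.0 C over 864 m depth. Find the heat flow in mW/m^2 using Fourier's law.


q = k * dT / dz * 1000
= 4.24 * 13.0 / 864 * 1000
= 0.063796 * 1000
= 63.7963 mW/m^2

63.7963


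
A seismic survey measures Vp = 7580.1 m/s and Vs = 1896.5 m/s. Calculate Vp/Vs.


Vp/Vs = 7580.1 / 1896.5
= 3.9969

3.9969


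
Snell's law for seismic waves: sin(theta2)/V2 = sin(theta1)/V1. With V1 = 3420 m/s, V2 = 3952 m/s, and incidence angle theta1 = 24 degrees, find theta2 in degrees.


sin(theta1) = sin(24 deg) = 0.406737
sin(theta2) = V2/V1 * sin(theta1) = 3952/3420 * 0.406737 = 0.470007
theta2 = arcsin(0.470007) = 28.0347 degrees

28.0347


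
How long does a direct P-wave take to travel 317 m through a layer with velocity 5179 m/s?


t = x / V
= 317 / 5179
= 0.0612 s

0.0612


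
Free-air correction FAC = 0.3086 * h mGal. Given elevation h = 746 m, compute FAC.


FAC = 0.3086 * h
= 0.3086 * 746
= 230.2156 mGal

230.2156


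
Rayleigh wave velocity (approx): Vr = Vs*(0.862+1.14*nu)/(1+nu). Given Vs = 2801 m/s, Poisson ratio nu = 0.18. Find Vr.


Numerator factor = 0.862 + 1.14*0.18 = 1.0672
Denominator = 1 + 0.18 = 1.18
Vr = 2801 * 1.0672 / 1.18 = 2533.24 m/s

2533.24


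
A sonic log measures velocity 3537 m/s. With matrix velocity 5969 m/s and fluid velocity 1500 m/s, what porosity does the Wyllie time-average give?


1/V - 1/Vm = 1/3537 - 1/5969 = 0.00011519
1/Vf - 1/Vm = 1/1500 - 1/5969 = 0.00049913
phi = 0.00011519 / 0.00049913 = 0.2308

0.2308


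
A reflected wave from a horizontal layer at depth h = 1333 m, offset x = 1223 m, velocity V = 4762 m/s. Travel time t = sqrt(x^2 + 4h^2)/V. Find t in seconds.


x^2 + 4h^2 = 1223^2 + 4*1333^2 = 1495729 + 7107556 = 8603285
sqrt(8603285) = 2933.1357
t = 2933.1357 / 4762 = 0.6159 s

0.6159


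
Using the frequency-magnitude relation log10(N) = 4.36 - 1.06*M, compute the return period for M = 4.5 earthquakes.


log10(N) = 4.36 - 1.06*4.5 = -0.41
N = 10^-0.41 = 0.389045
T = 1/N = 1/0.389045 = 2.5704 years

2.5704


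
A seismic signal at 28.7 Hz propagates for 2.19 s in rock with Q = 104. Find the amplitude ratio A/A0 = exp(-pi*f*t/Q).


pi*f*t/Q = pi*28.7*2.19/104 = 1.89864
A/A0 = exp(-1.89864) = 0.149772

0.149772


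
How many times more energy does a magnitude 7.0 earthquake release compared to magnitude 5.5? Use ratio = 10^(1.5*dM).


M2 - M1 = 7.0 - 5.5 = 1.5
1.5 * 1.5 = 2.25
ratio = 10^2.25 = 177.83

177.83


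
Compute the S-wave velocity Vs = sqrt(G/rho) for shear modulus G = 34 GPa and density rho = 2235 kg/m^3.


Convert G to Pa: G = 34e9 Pa
Compute G/rho = 34e9 / 2235 = 15212527.9642
Vs = sqrt(15212527.9642) = 3900.32 m/s

3900.32


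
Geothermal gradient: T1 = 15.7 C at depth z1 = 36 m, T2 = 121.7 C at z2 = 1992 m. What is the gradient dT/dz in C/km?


dT = 121.7 - 15.7 = 106.0 C
dz = 1992 - 36 = 1956 m
gradient = dT/dz * 1000 = 106.0/1956 * 1000 = 54.1922 C/km

54.1922


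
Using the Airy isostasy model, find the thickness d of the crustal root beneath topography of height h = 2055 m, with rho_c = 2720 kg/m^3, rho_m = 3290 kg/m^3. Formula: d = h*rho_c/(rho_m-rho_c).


rho_m - rho_c = 3290 - 2720 = 570
d = 2055 * 2720 / 570
= 5589600 / 570
= 9806.32 m

9806.32


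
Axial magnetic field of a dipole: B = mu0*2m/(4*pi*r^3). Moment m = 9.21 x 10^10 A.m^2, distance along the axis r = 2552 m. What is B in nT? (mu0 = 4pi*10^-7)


m = 9.21 x 10^10 = 92100000000 A.m^2
2m = 184200000000 A.m^2
r^3 = 2552^3 = 16620420608
B = (4pi*10^-7) * 184200000000 / (4*pi * 16620420608) * 1e9
= 231472.546716 / 208858365126.66 * 1e9
= 1108.2752 nT

1108.2752


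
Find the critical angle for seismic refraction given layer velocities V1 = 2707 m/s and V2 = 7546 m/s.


V1/V2 = 2707/7546 = 0.358733
theta_c = arcsin(0.358733) = 21.0224 degrees

21.0224


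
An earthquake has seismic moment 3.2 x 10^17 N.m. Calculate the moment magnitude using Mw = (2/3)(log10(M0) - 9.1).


log10(M0) = log10(3.2 x 10^17) = 17.5051
Mw = 2/3 * (17.5051 - 9.1)
= 2/3 * 8.4051
= 5.6

5.6


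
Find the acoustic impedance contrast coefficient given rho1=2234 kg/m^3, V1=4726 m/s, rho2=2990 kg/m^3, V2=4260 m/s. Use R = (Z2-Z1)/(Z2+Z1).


Z1 = 2234 * 4726 = 10557884
Z2 = 2990 * 4260 = 12737400
R = (12737400 - 10557884) / (12737400 + 10557884) = 2179516 / 23295284 = 0.0936

0.0936


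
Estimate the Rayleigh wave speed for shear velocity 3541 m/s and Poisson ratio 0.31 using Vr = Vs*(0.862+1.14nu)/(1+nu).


Numerator factor = 0.862 + 1.14*0.31 = 1.2154
Denominator = 1 + 0.31 = 1.31
Vr = 3541 * 1.2154 / 1.31 = 3285.29 m/s

3285.29


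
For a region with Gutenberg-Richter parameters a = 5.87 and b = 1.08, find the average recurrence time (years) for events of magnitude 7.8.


log10(N) = 5.87 - 1.08*7.8 = -2.554
N = 10^-2.554 = 0.002793
T = 1/N = 1/0.002793 = 358.0964 years

358.0964


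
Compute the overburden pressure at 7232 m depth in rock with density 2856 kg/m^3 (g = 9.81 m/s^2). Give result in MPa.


P = rho * g * z / 1e6
= 2856 * 9.81 * 7232 / 1e6
= 202621547.52 / 1e6
= 202.6215 MPa

202.6215


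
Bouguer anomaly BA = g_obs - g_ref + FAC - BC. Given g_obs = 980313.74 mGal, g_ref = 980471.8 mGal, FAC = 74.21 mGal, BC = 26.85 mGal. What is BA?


BA = g_obs - g_ref + FAC - BC
= 980313.74 - 980471.8 + 74.21 - 26.85
= -110.7 mGal

-110.7


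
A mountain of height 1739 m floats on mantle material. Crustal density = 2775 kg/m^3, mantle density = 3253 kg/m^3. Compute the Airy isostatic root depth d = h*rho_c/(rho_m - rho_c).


rho_m - rho_c = 3253 - 2775 = 478
d = 1739 * 2775 / 478
= 4825725 / 478
= 10095.66 m

10095.66


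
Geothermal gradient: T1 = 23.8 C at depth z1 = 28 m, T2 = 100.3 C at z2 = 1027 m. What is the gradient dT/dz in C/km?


dT = 100.3 - 23.8 = 76.5 C
dz = 1027 - 28 = 999 m
gradient = dT/dz * 1000 = 76.5/999 * 1000 = 76.5766 C/km

76.5766


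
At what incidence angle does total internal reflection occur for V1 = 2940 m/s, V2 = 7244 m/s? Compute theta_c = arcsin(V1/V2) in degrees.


V1/V2 = 2940/7244 = 0.405853
theta_c = arcsin(0.405853) = 23.9446 degrees

23.9446


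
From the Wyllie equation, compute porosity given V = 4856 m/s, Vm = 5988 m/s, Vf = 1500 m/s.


1/V - 1/Vm = 1/4856 - 1/5988 = 3.893e-05
1/Vf - 1/Vm = 1/1500 - 1/5988 = 0.00049967
phi = 3.893e-05 / 0.00049967 = 0.0779

0.0779


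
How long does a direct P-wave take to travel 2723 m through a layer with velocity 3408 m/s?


t = x / V
= 2723 / 3408
= 0.799 s

0.799


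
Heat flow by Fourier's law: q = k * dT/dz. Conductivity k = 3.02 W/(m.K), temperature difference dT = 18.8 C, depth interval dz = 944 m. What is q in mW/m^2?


q = k * dT / dz * 1000
= 3.02 * 18.8 / 944 * 1000
= 0.060144 * 1000
= 60.1441 mW/m^2

60.1441


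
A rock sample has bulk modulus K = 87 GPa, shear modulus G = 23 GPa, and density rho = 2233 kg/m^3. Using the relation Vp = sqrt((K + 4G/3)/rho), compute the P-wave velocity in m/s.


First compute the effective modulus:
K + 4G/3 = 87e9 + 4*23e9/3 = 117666666666.67 Pa
Then divide by density:
117666666666.67 / 2233 = 52694432.0048 Pa/(kg/m^3)
Take the square root:
Vp = sqrt(52694432.0048) = 7259.09 m/s

7259.09


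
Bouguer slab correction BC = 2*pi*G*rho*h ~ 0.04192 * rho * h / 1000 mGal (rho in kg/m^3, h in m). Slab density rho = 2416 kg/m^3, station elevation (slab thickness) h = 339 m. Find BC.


BC = 0.04192 * rho * h / 1000
= 0.04192 * 2416 * 339 / 1000
= 34.3335 mGal

34.3335


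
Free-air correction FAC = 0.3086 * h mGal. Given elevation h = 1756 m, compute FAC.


FAC = 0.3086 * h
= 0.3086 * 1756
= 541.9016 mGal

541.9016


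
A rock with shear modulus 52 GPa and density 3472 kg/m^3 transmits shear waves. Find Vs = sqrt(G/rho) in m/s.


Convert G to Pa: G = 52e9 Pa
Compute G/rho = 52e9 / 3472 = 14976958.5253
Vs = sqrt(14976958.5253) = 3870.01 m/s

3870.01


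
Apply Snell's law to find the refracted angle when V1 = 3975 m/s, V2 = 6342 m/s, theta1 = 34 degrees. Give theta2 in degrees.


sin(theta1) = sin(34 deg) = 0.559193
sin(theta2) = V2/V1 * sin(theta1) = 6342/3975 * 0.559193 = 0.892176
theta2 = arcsin(0.892176) = 63.148 degrees

63.148


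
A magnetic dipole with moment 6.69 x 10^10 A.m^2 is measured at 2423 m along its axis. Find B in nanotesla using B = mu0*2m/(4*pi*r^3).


m = 6.69 x 10^10 = 66900000000 A.m^2
2m = 133800000000 A.m^2
r^3 = 2423^3 = 14225260967
B = (4pi*10^-7) * 133800000000 / (4*pi * 14225260967) * 1e9
= 168138.03882 / 178759901397.3 * 1e9
= 940.5803 nT

940.5803


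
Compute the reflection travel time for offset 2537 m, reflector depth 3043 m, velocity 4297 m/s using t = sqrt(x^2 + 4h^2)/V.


x^2 + 4h^2 = 2537^2 + 4*3043^2 = 6436369 + 37039396 = 43475765
sqrt(43475765) = 6593.6155
t = 6593.6155 / 4297 = 1.5345 s

1.5345


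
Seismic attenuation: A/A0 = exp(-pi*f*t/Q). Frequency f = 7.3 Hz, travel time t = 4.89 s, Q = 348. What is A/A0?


pi*f*t/Q = pi*7.3*4.89/348 = 0.322257
A/A0 = exp(-0.322257) = 0.724512

0.724512


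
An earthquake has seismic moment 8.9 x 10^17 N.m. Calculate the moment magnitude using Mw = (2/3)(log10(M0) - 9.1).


log10(M0) = log10(8.9 x 10^17) = 17.9494
Mw = 2/3 * (17.9494 - 9.1)
= 2/3 * 8.8494
= 5.9

5.9


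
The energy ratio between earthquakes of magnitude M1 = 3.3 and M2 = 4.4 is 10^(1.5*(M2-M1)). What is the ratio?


M2 - M1 = 4.4 - 3.3 = 1.1
1.5 * 1.1 = 1.65
ratio = 10^1.65 = 44.67

44.67


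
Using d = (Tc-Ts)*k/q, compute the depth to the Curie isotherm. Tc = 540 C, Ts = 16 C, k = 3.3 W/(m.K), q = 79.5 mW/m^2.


T_Curie - T_surf = 540 - 16 = 524 C
Convert q to W/m^2: 79.5 mW/m^2 = 0.0795 W/m^2
d = 524 * 3.3 / 0.0795 = 21750.94 m

21750.94


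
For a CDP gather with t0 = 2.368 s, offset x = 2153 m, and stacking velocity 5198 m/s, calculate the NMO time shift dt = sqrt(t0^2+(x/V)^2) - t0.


x/Vnmo = 2153/5198 = 0.414198
(x/Vnmo)^2 = 0.17156
t0^2 = 5.607424
sqrt(5.607424 + 0.17156) = 2.403952
dt = 2.403952 - 2.368 = 0.035952

0.035952


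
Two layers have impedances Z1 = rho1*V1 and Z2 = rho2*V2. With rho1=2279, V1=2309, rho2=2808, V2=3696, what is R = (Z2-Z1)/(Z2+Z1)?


Z1 = 2279 * 2309 = 5262211
Z2 = 2808 * 3696 = 10378368
R = (10378368 - 5262211) / (10378368 + 5262211) = 5116157 / 15640579 = 0.3271

0.3271


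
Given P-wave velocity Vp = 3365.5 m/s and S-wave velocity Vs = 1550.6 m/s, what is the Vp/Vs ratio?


Vp/Vs = 3365.5 / 1550.6
= 2.1705

2.1705


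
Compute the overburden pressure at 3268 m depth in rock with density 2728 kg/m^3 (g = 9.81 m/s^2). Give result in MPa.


P = rho * g * z / 1e6
= 2728 * 9.81 * 3268 / 1e6
= 87457170.24 / 1e6
= 87.4572 MPa

87.4572


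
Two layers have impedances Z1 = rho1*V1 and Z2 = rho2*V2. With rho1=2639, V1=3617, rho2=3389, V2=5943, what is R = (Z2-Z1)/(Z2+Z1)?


Z1 = 2639 * 3617 = 9545263
Z2 = 3389 * 5943 = 20140827
R = (20140827 - 9545263) / (20140827 + 9545263) = 10595564 / 29686090 = 0.3569

0.3569


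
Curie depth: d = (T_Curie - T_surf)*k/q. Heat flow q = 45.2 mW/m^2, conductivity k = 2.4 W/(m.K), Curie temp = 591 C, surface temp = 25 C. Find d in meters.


T_Curie - T_surf = 591 - 25 = 566 C
Convert q to W/m^2: 45.2 mW/m^2 = 0.0452 W/m^2
d = 566 * 2.4 / 0.0452 = 30053.1 m

30053.1


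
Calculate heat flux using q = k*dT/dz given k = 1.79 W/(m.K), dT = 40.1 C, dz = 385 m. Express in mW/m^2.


q = k * dT / dz * 1000
= 1.79 * 40.1 / 385 * 1000
= 0.186439 * 1000
= 186.439 mW/m^2

186.439


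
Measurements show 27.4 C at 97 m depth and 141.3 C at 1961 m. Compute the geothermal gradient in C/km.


dT = 141.3 - 27.4 = 113.9 C
dz = 1961 - 97 = 1864 m
gradient = dT/dz * 1000 = 113.9/1864 * 1000 = 61.1052 C/km

61.1052


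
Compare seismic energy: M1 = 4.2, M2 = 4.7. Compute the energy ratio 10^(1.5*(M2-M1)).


M2 - M1 = 4.7 - 4.2 = 0.5
1.5 * 0.5 = 0.75
ratio = 10^0.75 = 5.62

5.62


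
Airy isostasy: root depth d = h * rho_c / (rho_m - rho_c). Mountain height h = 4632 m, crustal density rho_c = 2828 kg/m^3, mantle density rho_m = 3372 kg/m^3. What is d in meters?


rho_m - rho_c = 3372 - 2828 = 544
d = 4632 * 2828 / 544
= 13099296 / 544
= 24079.59 m

24079.59


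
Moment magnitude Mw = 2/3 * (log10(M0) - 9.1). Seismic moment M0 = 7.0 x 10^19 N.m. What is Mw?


log10(M0) = log10(7.0 x 10^19) = 19.8451
Mw = 2/3 * (19.8451 - 9.1)
= 2/3 * 10.7451
= 7.16

7.16


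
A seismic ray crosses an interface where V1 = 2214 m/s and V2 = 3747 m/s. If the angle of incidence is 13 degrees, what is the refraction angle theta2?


sin(theta1) = sin(13 deg) = 0.224951
sin(theta2) = V2/V1 * sin(theta1) = 3747/2214 * 0.224951 = 0.38071
theta2 = arcsin(0.38071) = 22.3777 degrees

22.3777


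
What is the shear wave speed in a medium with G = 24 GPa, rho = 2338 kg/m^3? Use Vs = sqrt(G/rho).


Convert G to Pa: G = 24e9 Pa
Compute G/rho = 24e9 / 2338 = 10265183.9179
Vs = sqrt(10265183.9179) = 3203.93 m/s

3203.93


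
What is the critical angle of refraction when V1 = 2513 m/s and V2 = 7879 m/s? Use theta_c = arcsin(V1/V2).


V1/V2 = 2513/7879 = 0.318949
theta_c = arcsin(0.318949) = 18.5994 degrees

18.5994


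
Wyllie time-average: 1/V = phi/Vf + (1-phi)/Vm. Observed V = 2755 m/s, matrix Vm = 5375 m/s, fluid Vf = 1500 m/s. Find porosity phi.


1/V - 1/Vm = 1/2755 - 1/5375 = 0.00017693
1/Vf - 1/Vm = 1/1500 - 1/5375 = 0.00048062
phi = 0.00017693 / 0.00048062 = 0.3681

0.3681


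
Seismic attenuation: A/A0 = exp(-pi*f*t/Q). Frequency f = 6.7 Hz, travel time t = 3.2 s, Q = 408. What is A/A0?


pi*f*t/Q = pi*6.7*3.2/408 = 0.165088
A/A0 = exp(-0.165088) = 0.847819

0.847819


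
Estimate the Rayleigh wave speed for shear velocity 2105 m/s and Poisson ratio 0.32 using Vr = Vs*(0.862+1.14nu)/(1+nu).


Numerator factor = 0.862 + 1.14*0.32 = 1.2268
Denominator = 1 + 0.32 = 1.32
Vr = 2105 * 1.2268 / 1.32 = 1956.37 m/s

1956.37


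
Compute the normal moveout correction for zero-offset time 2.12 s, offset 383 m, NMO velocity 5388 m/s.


x/Vnmo = 383/5388 = 0.071084
(x/Vnmo)^2 = 0.005053
t0^2 = 4.4944
sqrt(4.4944 + 0.005053) = 2.121191
dt = 2.121191 - 2.12 = 0.001191

0.001191


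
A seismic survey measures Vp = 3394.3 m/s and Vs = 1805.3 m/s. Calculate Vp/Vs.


Vp/Vs = 3394.3 / 1805.3
= 1.8802

1.8802


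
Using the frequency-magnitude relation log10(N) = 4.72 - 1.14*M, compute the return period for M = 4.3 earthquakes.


log10(N) = 4.72 - 1.14*4.3 = -0.182
N = 10^-0.182 = 0.657658
T = 1/N = 1/0.657658 = 1.5205 years

1.5205


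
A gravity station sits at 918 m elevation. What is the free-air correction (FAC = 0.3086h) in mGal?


FAC = 0.3086 * h
= 0.3086 * 918
= 283.2948 mGal

283.2948


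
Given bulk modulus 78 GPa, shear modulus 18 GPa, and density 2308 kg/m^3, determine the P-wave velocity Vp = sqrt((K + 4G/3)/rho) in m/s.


First compute the effective modulus:
K + 4G/3 = 78e9 + 4*18e9/3 = 102000000000.0 Pa
Then divide by density:
102000000000.0 / 2308 = 44194107.4523 Pa/(kg/m^3)
Take the square root:
Vp = sqrt(44194107.4523) = 6647.86 m/s

6647.86


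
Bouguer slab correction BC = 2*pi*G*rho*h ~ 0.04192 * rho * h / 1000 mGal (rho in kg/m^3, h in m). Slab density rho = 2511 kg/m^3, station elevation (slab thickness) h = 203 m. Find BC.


BC = 0.04192 * rho * h / 1000
= 0.04192 * 2511 * 203 / 1000
= 21.368 mGal

21.368


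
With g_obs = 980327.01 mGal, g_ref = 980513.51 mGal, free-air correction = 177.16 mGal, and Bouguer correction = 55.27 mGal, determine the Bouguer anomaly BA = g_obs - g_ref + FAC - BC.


BA = g_obs - g_ref + FAC - BC
= 980327.01 - 980513.51 + 177.16 - 55.27
= -64.61 mGal

-64.61


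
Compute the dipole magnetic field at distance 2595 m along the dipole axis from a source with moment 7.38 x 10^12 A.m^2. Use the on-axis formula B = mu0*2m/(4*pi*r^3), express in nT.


m = 7.38 x 10^12 = 7380000000000 A.m^2
2m = 14760000000000 A.m^2
r^3 = 2595^3 = 17474794875
B = (4pi*10^-7) * 14760000000000 / (4*pi * 17474794875) * 1e9
= 18547963.026794 / 219594748809.15 * 1e9
= 84464.5108 nT

84464.5108


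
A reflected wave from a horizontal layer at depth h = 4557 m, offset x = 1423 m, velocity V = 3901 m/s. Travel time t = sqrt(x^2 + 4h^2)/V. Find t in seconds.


x^2 + 4h^2 = 1423^2 + 4*4557^2 = 2024929 + 83064996 = 85089925
sqrt(85089925) = 9224.42
t = 9224.42 / 3901 = 2.3646 s

2.3646


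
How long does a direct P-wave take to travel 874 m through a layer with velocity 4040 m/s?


t = x / V
= 874 / 4040
= 0.2163 s

0.2163


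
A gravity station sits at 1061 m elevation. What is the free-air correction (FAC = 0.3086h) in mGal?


FAC = 0.3086 * h
= 0.3086 * 1061
= 327.4246 mGal

327.4246


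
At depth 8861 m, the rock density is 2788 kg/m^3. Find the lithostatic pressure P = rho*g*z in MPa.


P = rho * g * z / 1e6
= 2788 * 9.81 * 8861 / 1e6
= 242350831.08 / 1e6
= 242.3508 MPa

242.3508


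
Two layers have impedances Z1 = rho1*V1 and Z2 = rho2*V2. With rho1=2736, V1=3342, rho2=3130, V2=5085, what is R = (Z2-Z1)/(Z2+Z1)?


Z1 = 2736 * 3342 = 9143712
Z2 = 3130 * 5085 = 15916050
R = (15916050 - 9143712) / (15916050 + 9143712) = 6772338 / 25059762 = 0.2702

0.2702


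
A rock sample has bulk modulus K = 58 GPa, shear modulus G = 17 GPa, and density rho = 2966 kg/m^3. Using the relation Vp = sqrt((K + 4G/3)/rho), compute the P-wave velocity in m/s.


First compute the effective modulus:
K + 4G/3 = 58e9 + 4*17e9/3 = 80666666666.67 Pa
Then divide by density:
80666666666.67 / 2966 = 27197122.949 Pa/(kg/m^3)
Take the square root:
Vp = sqrt(27197122.949) = 5215.09 m/s

5215.09


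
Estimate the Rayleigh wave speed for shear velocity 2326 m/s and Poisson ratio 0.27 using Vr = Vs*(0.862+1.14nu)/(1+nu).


Numerator factor = 0.862 + 1.14*0.27 = 1.1698
Denominator = 1 + 0.27 = 1.27
Vr = 2326 * 1.1698 / 1.27 = 2142.48 m/s

2142.48
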